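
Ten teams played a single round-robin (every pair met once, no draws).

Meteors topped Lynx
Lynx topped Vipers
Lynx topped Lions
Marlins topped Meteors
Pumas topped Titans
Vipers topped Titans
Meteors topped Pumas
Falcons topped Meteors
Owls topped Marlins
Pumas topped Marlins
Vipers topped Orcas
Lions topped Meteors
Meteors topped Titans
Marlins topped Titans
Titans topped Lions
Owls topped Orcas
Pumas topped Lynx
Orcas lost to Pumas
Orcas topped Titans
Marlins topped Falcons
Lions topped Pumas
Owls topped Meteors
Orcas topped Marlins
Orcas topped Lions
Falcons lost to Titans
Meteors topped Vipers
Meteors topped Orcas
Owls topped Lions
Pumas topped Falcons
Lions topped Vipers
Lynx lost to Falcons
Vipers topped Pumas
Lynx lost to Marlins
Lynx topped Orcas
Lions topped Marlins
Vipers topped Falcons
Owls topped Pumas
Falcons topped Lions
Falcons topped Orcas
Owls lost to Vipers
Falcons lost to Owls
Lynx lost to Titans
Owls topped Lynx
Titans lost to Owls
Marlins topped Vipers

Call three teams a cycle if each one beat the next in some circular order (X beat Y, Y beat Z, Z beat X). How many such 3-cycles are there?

Win totals: Meteors 5, Marlins 5, Owls 8, Vipers 5, Lions 4, Titans 3, Pumas 5, Falcons 4, Orcas 3, Lynx 3.
A team with w wins dominates both others in C(w,2) triples; summing gives 10 + 10 + 28 + 10 + 6 + 3 + 10 + 6 + 3 + 3 = 89 transitive triples.
Total triples C(10,3) = 120, so cyclic triples = 120 − 89 = 31.

31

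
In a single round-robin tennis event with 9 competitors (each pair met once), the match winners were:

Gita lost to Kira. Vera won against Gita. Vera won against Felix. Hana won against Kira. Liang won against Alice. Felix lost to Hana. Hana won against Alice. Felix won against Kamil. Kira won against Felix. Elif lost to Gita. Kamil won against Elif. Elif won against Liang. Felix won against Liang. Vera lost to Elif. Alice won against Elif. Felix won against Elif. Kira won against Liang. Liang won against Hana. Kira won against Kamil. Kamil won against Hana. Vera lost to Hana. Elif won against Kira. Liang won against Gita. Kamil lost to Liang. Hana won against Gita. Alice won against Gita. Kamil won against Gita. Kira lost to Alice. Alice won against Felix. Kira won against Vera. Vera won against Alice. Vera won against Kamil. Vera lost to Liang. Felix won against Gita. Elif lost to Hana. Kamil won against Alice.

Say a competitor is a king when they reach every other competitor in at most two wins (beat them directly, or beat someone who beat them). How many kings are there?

Gita cannot reach Kamil, Felix, Alice, Hana in two steps.
Kamil reaches everyone (king).
Liang reaches everyone (king).
Kira reaches everyone (king).
Elif reaches everyone (king).
Vera reaches everyone (king).
Felix reaches everyone (king).
Alice cannot reach Hana in two steps.
Hana reaches everyone (king).
Kings: Kamil, Liang, Kira, Elif, Vera, Felix, Hana — 7.

7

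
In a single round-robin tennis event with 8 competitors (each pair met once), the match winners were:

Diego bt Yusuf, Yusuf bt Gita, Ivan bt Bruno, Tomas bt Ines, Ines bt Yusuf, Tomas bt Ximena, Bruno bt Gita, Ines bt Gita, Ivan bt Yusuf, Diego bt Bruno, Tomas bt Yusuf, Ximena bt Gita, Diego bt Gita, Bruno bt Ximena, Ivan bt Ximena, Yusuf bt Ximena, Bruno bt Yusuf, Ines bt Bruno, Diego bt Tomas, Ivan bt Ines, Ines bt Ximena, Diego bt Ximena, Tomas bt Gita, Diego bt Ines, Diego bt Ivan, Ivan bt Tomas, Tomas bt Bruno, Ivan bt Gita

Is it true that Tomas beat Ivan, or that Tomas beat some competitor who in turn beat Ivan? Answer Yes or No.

No

Tomas did not beat Ivan directly.
Tomas beat Ximena, Ines, Bruno, Yusuf, Gita, but each of them lost to Ivan. No two-step path.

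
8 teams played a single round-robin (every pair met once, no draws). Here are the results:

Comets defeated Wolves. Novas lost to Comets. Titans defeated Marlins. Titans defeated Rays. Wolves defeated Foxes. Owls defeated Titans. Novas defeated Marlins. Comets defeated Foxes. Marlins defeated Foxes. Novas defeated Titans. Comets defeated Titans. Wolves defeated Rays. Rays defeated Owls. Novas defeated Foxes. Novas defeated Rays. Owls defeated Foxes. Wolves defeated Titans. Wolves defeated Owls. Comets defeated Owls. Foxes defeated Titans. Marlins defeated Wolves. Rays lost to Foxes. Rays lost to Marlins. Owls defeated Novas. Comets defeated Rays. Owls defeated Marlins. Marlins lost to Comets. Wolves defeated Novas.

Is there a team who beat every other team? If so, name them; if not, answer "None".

Comets

Comets has 7 wins out of 7 opponents — a perfect record.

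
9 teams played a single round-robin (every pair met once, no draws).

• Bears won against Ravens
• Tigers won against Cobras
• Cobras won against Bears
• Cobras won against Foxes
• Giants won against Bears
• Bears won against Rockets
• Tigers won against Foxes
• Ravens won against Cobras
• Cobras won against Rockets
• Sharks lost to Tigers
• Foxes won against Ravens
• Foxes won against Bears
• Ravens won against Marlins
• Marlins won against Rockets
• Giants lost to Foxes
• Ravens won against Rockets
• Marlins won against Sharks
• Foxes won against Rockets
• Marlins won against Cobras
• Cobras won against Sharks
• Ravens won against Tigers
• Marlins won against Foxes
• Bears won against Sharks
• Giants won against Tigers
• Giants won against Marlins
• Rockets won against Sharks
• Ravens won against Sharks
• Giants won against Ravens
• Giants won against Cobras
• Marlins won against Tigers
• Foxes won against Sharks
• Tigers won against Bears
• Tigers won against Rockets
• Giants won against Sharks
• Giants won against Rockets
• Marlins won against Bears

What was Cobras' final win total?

Cobras' results: beat Sharks, Foxes, Rockets, Bears; lost to Ravens, Marlins, Tigers, Giants.
That is 4 wins.

4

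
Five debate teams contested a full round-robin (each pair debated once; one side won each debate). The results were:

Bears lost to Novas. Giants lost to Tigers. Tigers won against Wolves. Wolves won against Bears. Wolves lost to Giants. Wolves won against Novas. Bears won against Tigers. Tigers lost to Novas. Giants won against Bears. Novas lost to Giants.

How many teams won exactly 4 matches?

0

Win totals: Giants 3, Tigers 2, Bears 1, Novas 2, Wolves 2.
No team has exactly 4 wins.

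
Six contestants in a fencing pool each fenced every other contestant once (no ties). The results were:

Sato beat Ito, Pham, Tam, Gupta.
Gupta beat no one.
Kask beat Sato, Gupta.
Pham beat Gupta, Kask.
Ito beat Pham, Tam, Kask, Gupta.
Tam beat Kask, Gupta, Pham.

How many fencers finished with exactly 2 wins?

2

Win totals: Pham 2, Tam 3, Gupta 0, Sato 4, Ito 4, Kask 2.
Exactly 2: Pham, Kask — 2 fencers.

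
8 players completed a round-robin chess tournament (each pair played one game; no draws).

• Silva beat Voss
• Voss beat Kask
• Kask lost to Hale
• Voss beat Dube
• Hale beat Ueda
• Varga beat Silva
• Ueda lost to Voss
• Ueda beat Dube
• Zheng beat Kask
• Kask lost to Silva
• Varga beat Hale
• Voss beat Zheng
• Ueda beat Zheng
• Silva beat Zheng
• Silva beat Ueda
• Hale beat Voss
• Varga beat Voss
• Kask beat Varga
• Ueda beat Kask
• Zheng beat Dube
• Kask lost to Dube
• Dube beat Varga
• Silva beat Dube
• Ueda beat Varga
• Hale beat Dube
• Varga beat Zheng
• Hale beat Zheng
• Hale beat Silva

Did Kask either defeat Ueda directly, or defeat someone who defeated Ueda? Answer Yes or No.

No

Kask did not beat Ueda directly.
Kask beat Varga, but each of them lost to Ueda. No two-step path.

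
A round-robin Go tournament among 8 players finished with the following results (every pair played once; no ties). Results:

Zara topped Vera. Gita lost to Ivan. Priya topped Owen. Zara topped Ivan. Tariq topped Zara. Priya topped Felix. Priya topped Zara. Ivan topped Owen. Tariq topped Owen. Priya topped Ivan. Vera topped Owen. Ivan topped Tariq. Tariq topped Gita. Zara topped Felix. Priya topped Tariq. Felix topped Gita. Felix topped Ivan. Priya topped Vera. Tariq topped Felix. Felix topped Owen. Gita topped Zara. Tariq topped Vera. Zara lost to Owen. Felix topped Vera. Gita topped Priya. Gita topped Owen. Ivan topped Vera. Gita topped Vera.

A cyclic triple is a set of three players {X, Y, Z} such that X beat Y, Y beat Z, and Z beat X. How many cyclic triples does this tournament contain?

10

Win totals: Priya 6, Ivan 4, Zara 3, Tariq 5, Vera 1, Felix 4, Gita 4, Owen 1.
A player with w wins dominates both others in C(w,2) triples; summing gives 15 + 6 + 3 + 10 + 0 + 6 + 6 + 0 = 46 transitive triples.
Total triples C(8,3) = 56, so cyclic triples = 56 − 46 = 10.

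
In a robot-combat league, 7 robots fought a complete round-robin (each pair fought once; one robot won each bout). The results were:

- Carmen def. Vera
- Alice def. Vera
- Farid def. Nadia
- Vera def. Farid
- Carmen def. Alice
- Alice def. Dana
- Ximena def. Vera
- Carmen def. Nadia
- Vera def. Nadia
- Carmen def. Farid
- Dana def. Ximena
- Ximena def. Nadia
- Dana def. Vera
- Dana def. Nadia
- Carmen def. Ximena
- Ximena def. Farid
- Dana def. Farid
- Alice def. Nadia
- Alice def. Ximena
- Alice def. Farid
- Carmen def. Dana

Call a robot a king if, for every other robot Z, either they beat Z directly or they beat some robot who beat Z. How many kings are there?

1

Nadia cannot reach Farid, Vera, Carmen, Alice, Dana, Ximena in two steps.
Farid cannot reach Vera, Carmen, Alice, Dana, Ximena in two steps.
Vera cannot reach Carmen, Alice, Dana, Ximena in two steps.
Carmen reaches everyone (king).
Alice cannot reach Carmen in two steps.
Dana cannot reach Carmen, Alice in two steps.
Ximena cannot reach Carmen, Alice, Dana in two steps.
Kings: Carmen — 1.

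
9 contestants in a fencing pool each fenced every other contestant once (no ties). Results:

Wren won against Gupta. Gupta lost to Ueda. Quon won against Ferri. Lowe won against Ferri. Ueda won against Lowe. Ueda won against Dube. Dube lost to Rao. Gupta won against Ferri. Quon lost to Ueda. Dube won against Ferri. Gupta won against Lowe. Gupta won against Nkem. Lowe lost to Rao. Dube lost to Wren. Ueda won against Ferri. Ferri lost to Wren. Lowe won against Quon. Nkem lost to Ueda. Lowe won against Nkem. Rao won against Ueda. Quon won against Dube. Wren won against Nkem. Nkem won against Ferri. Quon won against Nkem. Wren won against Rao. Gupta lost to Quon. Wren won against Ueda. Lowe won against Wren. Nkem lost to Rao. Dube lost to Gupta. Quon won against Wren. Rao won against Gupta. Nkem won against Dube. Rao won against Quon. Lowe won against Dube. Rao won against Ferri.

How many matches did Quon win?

5

Quon's results: beat Ferri, Gupta, Nkem, Dube, Wren; lost to Ueda, Lowe, Rao.
That is 5 wins.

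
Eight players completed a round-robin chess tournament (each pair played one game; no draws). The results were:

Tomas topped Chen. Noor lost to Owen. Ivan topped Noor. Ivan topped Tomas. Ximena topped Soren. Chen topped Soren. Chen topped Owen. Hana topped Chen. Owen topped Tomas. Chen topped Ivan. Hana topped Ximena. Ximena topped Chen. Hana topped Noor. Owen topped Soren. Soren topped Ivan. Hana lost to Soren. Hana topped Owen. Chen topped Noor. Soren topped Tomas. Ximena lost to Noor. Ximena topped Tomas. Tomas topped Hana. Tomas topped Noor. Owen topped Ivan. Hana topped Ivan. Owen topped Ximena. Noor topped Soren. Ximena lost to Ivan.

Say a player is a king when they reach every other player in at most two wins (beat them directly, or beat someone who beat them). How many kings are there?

6

Hana reaches everyone (king).
Noor cannot reach Owen in two steps.
Ivan cannot reach Owen in two steps.
Soren reaches everyone (king).
Owen reaches everyone (king).
Ximena reaches everyone (king).
Tomas reaches everyone (king).
Chen reaches everyone (king).
Kings: Hana, Soren, Owen, Ximena, Tomas, Chen — 6.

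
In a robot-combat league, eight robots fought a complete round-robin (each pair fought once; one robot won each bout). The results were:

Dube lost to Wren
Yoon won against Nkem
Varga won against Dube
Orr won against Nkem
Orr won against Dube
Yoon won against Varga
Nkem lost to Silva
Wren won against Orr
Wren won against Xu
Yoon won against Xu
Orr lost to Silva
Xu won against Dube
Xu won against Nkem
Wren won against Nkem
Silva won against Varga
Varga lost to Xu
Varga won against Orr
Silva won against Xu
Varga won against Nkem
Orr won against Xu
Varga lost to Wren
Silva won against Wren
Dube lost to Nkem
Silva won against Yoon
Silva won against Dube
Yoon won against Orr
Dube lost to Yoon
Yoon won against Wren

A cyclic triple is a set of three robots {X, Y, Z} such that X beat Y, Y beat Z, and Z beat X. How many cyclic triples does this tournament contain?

1

Win totals: Orr 3, Nkem 1, Silva 7, Xu 3, Yoon 6, Wren 5, Dube 0, Varga 3.
A robot with w wins dominates both others in C(w,2) triples; summing gives 3 + 0 + 21 + 3 + 15 + 10 + 0 + 3 = 55 transitive triples.
Total triples C(8,3) = 56, so cyclic triples = 56 − 55 = 1.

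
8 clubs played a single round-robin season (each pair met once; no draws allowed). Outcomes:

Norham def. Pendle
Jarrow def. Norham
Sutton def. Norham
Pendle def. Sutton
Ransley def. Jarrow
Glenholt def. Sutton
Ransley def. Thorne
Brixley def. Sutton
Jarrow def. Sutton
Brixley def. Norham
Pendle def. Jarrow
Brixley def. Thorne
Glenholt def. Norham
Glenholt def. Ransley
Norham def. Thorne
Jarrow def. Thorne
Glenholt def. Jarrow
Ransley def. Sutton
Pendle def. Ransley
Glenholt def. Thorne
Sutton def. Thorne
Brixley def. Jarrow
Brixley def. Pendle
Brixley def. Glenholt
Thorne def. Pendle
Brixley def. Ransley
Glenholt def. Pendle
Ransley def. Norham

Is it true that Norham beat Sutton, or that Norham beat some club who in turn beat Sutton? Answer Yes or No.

Norham did not beat Sutton directly.
Norham beat Pendle, Thorne. Of those, Pendle beat Sutton.

Yes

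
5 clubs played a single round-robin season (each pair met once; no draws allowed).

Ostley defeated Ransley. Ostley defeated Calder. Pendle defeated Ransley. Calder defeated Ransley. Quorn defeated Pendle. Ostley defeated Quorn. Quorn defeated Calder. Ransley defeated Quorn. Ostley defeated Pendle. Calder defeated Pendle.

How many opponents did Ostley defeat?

Ostley's results: beat Ransley, Quorn, Calder, Pendle; lost to no one.
That is 4 wins.

4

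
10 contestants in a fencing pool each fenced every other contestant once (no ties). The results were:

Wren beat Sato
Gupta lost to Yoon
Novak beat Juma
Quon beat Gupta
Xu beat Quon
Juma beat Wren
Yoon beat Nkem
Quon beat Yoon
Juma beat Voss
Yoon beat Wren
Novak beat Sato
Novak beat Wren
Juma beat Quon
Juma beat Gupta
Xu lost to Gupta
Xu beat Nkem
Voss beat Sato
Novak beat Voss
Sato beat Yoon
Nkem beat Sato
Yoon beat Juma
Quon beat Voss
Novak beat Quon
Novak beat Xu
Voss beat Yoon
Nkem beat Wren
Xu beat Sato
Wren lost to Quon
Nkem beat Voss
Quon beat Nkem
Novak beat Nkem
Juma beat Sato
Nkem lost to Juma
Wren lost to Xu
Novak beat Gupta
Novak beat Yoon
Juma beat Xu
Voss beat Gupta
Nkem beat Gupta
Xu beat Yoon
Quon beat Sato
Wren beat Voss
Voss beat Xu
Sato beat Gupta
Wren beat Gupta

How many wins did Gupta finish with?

1

Gupta's results: beat Xu; lost to Yoon, Wren, Voss, Nkem, Juma, Novak, Quon, Sato.
That is 1 win.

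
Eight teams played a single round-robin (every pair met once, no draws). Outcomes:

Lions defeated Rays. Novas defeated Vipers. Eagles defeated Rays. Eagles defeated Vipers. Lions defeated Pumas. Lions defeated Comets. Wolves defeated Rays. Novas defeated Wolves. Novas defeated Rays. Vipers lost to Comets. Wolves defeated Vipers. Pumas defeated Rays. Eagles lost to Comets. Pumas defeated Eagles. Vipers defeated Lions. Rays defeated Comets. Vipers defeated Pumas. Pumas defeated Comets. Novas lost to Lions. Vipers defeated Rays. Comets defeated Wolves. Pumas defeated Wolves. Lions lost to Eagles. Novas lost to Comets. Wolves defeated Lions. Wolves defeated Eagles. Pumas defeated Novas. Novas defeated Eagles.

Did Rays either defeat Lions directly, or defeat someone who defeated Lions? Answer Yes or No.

Rays did not beat Lions directly.
Rays beat Comets, but each of them lost to Lions. No two-step path.

No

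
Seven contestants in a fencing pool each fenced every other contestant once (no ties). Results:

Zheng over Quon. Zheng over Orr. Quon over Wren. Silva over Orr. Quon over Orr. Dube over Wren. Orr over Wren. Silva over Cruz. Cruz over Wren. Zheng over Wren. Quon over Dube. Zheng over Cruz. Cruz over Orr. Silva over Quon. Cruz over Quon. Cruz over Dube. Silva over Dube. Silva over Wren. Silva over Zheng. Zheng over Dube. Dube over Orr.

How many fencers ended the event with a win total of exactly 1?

Win totals: Quon 3, Silva 6, Zheng 5, Dube 2, Cruz 4, Orr 1, Wren 0.
Exactly 1: Orr — 1 fencer.

1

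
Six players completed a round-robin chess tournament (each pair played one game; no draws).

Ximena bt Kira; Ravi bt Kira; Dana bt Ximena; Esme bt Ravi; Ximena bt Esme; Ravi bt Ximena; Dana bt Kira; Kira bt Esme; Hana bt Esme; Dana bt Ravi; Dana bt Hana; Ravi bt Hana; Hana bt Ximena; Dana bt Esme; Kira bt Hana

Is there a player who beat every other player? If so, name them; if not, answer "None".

Dana

Dana has 5 wins out of 5 opponents — a perfect record.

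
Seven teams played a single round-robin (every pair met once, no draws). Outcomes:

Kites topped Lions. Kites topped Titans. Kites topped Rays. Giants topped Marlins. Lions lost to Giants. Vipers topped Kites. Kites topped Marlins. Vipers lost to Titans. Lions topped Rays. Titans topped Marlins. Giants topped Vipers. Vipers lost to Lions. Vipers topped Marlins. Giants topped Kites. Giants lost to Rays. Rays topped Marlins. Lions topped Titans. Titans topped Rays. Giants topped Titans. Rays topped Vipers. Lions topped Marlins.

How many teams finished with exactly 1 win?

0

Win totals: Giants 5, Marlins 0, Titans 3, Rays 3, Vipers 2, Kites 4, Lions 4.
No team has exactly 1 wins.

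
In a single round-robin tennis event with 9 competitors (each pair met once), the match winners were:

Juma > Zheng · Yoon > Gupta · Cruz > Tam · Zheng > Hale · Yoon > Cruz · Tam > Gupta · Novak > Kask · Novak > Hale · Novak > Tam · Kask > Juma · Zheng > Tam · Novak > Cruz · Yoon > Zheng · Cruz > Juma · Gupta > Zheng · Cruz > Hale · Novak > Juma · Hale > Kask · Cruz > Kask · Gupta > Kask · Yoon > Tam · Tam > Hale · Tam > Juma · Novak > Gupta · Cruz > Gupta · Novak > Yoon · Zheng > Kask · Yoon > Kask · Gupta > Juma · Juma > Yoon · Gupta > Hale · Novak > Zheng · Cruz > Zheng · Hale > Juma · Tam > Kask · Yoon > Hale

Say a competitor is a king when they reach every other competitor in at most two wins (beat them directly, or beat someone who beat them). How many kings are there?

1

Tam cannot reach Novak, Cruz in two steps.
Gupta cannot reach Novak, Cruz in two steps.
Juma cannot reach Novak in two steps.
Novak reaches everyone (king).
Cruz cannot reach Novak in two steps.
Kask cannot reach Tam, Gupta, Novak, Cruz, Hale in two steps.
Hale cannot reach Tam, Gupta, Novak, Cruz in two steps.
Zheng cannot reach Novak, Cruz, Yoon in two steps.
Yoon cannot reach Novak in two steps.
Kings: Novak — 1.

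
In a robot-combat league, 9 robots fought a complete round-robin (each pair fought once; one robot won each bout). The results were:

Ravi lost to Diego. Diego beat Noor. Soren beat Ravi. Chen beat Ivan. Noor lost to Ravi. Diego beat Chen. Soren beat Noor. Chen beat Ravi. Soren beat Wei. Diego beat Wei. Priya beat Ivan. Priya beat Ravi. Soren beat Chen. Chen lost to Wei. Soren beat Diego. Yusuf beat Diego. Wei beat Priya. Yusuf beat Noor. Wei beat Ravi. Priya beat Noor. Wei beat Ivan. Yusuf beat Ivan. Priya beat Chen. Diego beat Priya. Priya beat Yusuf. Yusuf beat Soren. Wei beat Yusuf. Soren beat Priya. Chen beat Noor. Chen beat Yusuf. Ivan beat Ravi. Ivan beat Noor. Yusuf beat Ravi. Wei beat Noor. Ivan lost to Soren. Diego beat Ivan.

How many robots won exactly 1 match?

1

Win totals: Soren 7, Noor 0, Chen 4, Yusuf 5, Wei 6, Priya 5, Ivan 2, Diego 6, Ravi 1.
Exactly 1: Ravi — 1 robot.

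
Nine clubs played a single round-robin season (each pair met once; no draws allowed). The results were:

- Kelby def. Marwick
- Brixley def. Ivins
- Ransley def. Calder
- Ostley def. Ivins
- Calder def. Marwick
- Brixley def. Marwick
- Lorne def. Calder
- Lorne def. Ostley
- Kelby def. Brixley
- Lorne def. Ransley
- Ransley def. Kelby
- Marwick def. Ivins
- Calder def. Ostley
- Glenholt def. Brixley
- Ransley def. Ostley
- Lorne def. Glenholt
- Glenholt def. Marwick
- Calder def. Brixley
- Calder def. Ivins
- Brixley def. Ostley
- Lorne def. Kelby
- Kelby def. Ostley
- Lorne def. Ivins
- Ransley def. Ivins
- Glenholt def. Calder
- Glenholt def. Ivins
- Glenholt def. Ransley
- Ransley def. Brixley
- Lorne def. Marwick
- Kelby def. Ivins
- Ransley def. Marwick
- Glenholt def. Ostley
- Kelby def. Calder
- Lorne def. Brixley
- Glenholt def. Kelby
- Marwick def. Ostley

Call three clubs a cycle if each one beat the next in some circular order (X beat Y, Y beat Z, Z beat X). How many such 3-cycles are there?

0

Win totals: Brixley 3, Kelby 5, Calder 4, Marwick 2, Ivins 0, Ransley 6, Lorne 8, Ostley 1, Glenholt 7.
A club with w wins dominates both others in C(w,2) triples; summing gives 3 + 10 + 6 + 1 + 0 + 15 + 28 + 0 + 21 = 84 transitive triples.
Total triples C(9,3) = 84, so cyclic triples = 84 − 84 = 0.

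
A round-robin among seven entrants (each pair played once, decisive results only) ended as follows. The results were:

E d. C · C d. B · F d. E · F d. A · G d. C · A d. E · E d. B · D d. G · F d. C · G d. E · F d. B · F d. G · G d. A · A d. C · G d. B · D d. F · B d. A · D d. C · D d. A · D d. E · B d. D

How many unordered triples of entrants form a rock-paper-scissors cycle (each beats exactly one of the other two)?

Win totals: A 2, B 2, C 1, D 5, E 2, F 5, G 4.
An entrant with w wins dominates both others in C(w,2) triples; summing gives 1 + 1 + 0 + 10 + 1 + 10 + 6 = 29 transitive triples.
Total triples C(7,3) = 35, so cyclic triples = 35 − 29 = 6.

6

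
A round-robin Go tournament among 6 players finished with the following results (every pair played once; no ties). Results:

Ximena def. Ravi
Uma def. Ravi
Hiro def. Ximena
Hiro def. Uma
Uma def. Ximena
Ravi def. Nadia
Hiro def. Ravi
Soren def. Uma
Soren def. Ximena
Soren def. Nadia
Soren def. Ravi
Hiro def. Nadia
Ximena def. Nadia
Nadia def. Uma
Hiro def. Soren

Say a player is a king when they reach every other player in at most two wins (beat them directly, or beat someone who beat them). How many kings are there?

1

Ravi cannot reach Ximena, Hiro, Soren in two steps.
Ximena cannot reach Hiro, Soren in two steps.
Nadia cannot reach Hiro, Soren in two steps.
Hiro reaches everyone (king).
Uma cannot reach Hiro, Soren in two steps.
Soren cannot reach Hiro in two steps.
Kings: Hiro — 1.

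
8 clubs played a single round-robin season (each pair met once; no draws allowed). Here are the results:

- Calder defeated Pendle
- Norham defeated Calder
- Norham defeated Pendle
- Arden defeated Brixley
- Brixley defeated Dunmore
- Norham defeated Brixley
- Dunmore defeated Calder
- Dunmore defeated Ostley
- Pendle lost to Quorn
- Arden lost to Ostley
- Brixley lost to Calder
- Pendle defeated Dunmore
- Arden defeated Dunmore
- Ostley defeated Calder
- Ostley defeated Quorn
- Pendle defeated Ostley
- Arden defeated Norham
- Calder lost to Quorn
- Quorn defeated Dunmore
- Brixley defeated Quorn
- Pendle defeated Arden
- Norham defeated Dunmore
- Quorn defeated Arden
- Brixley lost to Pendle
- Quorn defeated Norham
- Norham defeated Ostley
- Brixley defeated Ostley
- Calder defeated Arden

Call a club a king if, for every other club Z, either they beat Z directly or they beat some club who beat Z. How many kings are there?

Arden reaches everyone (king).
Brixley reaches everyone (king).
Dunmore cannot reach Norham in two steps.
Pendle reaches everyone (king).
Norham reaches everyone (king).
Calder reaches everyone (king).
Ostley reaches everyone (king).
Quorn reaches everyone (king).
Kings: Arden, Brixley, Pendle, Norham, Calder, Ostley, Quorn — 7.

7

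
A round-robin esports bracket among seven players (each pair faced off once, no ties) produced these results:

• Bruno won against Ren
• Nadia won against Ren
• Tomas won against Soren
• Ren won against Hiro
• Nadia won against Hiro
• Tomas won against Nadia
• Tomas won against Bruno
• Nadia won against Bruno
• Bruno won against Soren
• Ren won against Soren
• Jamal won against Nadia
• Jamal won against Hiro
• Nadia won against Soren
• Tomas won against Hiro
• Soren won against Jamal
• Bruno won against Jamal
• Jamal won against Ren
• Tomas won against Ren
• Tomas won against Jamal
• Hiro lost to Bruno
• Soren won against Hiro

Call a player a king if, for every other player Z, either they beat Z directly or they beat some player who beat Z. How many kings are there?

Jamal cannot reach Tomas in two steps.
Nadia cannot reach Tomas in two steps.
Bruno cannot reach Tomas in two steps.
Hiro cannot reach Jamal, Nadia, Bruno, Soren, Ren, Tomas in two steps.
Soren cannot reach Bruno, Tomas in two steps.
Ren cannot reach Nadia, Bruno, Tomas in two steps.
Tomas reaches everyone (king).
Kings: Tomas — 1.

1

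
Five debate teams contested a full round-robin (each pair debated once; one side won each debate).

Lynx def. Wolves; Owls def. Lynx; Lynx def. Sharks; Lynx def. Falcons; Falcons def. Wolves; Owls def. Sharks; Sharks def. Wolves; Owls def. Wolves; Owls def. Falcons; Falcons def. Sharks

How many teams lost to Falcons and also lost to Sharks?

Falcons beat: Sharks, Wolves.
Sharks beat: Wolves.
Both beat: Wolves — 1.

1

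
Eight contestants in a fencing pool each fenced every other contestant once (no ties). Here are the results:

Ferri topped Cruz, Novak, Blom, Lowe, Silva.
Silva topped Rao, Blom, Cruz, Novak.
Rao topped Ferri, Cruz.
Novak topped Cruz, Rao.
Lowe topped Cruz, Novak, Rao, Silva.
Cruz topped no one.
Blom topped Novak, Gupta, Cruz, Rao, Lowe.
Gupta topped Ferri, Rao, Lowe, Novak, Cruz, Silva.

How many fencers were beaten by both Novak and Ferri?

1

Novak beat: Cruz, Rao.
Ferri beat: Cruz, Lowe, Silva, Blom, Novak.
Both beat: Cruz — 1.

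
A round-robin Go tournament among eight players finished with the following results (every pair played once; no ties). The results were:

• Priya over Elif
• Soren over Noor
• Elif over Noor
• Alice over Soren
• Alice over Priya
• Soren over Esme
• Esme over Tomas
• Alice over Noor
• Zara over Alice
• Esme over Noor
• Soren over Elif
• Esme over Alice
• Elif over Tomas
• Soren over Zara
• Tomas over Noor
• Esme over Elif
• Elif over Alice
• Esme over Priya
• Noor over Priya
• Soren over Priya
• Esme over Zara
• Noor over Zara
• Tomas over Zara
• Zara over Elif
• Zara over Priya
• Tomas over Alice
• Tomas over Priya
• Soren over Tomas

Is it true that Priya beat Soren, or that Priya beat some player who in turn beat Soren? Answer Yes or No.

Priya did not beat Soren directly.
Priya beat Elif, but each of them lost to Soren. No two-step path.

No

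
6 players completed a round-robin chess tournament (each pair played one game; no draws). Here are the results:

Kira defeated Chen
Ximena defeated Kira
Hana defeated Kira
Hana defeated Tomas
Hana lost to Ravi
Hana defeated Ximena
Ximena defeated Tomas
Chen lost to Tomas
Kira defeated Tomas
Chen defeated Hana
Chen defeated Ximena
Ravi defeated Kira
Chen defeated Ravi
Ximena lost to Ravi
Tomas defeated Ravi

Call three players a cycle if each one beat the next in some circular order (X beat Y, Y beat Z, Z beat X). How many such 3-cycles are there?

Of the C(6,3) = 20 triples, the cyclic ones are: {Hana, Chen, Tomas}; {Hana, Chen, Kira}; {Hana, Tomas, Ravi}; {Chen, Tomas, Ximena}; {Chen, Ximena, Kira}; {Chen, Ravi, Kira}; {Tomas, Ximena, Ravi}; {Tomas, Ravi, Kira}.
That is 8.

8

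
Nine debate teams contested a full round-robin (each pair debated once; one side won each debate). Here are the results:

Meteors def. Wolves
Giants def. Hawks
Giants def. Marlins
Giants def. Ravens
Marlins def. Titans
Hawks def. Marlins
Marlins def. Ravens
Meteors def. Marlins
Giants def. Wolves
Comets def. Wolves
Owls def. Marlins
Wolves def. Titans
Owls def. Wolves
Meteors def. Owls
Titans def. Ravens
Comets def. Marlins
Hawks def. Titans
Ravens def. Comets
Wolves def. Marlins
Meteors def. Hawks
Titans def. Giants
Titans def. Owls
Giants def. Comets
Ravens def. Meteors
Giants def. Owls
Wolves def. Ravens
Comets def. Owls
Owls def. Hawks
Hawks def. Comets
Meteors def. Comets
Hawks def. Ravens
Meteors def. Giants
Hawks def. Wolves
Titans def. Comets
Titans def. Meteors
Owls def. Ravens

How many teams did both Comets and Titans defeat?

Comets beat: Owls, Marlins, Wolves.
Titans beat: Owls, Comets, Meteors, Ravens, Giants.
Both beat: Owls — 1.

1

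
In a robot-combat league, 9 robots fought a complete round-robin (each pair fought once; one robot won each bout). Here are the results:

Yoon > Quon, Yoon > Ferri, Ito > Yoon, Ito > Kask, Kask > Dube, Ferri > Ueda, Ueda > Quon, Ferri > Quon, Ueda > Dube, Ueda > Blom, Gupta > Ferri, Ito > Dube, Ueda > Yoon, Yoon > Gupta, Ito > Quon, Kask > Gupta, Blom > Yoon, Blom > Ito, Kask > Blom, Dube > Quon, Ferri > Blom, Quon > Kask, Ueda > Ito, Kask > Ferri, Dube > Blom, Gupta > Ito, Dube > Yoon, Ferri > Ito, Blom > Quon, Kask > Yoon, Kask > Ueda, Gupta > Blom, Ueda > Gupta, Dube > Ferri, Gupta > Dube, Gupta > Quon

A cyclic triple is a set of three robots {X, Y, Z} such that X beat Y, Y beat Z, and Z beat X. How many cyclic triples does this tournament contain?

Win totals: Dube 4, Blom 3, Ferri 4, Yoon 3, Kask 6, Ueda 6, Ito 4, Quon 1, Gupta 5.
A robot with w wins dominates both others in C(w,2) triples; summing gives 6 + 3 + 6 + 3 + 15 + 15 + 6 + 0 + 10 = 64 transitive triples.
Total triples C(9,3) = 84, so cyclic triples = 84 − 64 = 20.

20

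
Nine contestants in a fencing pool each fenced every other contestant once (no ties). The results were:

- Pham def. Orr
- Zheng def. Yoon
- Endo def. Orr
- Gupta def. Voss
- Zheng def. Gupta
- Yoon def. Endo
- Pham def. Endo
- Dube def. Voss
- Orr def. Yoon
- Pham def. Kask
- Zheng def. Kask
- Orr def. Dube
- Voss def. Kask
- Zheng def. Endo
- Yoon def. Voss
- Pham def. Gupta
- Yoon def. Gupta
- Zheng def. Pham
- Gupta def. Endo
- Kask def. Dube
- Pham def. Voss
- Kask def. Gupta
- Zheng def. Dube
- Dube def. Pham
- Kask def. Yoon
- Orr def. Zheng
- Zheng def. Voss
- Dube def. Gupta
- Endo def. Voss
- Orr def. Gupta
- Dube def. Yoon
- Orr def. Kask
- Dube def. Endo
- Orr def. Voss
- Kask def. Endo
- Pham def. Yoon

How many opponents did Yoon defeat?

Yoon's results: beat Voss, Endo, Gupta; lost to Orr, Dube, Zheng, Kask, Pham.
That is 3 wins.

3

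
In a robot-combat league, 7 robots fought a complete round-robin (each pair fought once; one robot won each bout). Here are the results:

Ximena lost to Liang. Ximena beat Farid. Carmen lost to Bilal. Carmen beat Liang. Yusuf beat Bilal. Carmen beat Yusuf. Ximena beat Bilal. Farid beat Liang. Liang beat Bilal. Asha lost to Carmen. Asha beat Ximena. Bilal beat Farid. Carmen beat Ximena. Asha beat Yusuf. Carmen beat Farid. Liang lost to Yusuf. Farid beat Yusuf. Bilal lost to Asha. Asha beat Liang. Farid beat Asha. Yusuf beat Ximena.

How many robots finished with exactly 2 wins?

Win totals: Ximena 2, Asha 4, Bilal 2, Farid 3, Liang 2, Carmen 5, Yusuf 3.
Exactly 2: Ximena, Bilal, Liang — 3 robots.

3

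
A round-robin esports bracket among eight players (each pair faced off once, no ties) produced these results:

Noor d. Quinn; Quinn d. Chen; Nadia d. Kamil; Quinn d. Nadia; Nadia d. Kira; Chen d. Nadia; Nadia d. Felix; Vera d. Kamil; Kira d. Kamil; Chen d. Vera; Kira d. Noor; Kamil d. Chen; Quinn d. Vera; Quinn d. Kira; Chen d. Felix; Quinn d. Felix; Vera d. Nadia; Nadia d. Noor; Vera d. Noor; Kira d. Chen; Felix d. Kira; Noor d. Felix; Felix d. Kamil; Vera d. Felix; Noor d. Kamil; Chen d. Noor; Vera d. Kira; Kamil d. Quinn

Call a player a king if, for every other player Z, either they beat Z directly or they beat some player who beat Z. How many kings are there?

Nadia cannot reach Vera in two steps.
Chen reaches everyone (king).
Quinn reaches everyone (king).
Kira reaches everyone (king).
Kamil reaches everyone (king).
Vera reaches everyone (king).
Felix cannot reach Nadia, Vera in two steps.
Noor reaches everyone (king).
Kings: Chen, Quinn, Kira, Kamil, Vera, Noor — 6.

6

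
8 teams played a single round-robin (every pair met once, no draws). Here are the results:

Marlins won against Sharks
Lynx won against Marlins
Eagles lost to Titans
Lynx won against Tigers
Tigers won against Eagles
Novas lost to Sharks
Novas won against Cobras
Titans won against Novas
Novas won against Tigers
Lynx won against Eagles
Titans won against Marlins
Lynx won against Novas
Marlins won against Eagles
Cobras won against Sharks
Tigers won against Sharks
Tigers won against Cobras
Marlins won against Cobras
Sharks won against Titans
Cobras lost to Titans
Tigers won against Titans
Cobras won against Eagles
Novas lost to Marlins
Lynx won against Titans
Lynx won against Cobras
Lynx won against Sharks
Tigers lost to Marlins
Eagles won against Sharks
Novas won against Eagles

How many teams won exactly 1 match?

Win totals: Titans 4, Novas 3, Tigers 4, Sharks 2, Cobras 2, Marlins 5, Lynx 7, Eagles 1.
Exactly 1: Eagles — 1 team.

1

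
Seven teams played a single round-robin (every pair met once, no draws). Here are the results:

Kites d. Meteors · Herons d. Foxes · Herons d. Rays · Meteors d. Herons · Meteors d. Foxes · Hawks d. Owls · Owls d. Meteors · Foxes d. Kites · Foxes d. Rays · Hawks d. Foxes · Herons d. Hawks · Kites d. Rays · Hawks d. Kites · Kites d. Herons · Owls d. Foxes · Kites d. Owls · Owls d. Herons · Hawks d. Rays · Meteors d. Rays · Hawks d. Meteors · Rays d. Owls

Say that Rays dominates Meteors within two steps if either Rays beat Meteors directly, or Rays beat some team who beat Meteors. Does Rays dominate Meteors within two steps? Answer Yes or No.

Yes

Rays did not beat Meteors directly.
Rays beat Owls. Of those, Owls beat Meteors.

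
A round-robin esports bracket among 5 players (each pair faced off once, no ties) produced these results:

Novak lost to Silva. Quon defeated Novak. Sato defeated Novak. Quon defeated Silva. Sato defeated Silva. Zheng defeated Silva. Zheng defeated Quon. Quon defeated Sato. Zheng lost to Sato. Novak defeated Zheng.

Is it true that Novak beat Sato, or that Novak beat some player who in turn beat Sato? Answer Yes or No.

No

Novak did not beat Sato directly.
Novak beat Zheng, but each of them lost to Sato. No two-step path.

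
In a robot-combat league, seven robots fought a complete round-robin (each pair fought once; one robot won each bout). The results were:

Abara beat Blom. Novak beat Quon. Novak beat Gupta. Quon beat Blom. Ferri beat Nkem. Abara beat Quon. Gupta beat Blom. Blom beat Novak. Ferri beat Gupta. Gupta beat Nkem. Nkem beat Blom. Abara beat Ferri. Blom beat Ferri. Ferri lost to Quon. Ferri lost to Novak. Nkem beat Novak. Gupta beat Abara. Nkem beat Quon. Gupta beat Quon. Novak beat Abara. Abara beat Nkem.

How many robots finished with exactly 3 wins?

Win totals: Novak 4, Abara 4, Blom 2, Quon 2, Ferri 2, Gupta 4, Nkem 3.
Exactly 3: Nkem — 1 robot.

1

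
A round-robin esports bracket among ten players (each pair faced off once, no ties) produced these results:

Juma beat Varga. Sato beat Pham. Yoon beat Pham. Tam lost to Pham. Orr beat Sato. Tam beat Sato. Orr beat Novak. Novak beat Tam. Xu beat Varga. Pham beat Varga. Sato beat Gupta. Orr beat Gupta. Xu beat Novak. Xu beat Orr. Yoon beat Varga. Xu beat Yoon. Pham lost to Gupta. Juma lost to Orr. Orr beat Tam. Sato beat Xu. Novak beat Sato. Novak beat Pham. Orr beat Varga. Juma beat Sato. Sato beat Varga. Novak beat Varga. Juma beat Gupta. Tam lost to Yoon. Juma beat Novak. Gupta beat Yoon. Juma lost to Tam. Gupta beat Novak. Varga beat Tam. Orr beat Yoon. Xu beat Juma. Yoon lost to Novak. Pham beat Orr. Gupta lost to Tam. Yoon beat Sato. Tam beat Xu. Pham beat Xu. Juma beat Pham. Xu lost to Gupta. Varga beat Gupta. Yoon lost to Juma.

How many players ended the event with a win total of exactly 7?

1

Win totals: Xu 5, Juma 6, Tam 4, Yoon 4, Varga 2, Sato 4, Novak 5, Gupta 4, Orr 7, Pham 4.
Exactly 7: Orr — 1 player.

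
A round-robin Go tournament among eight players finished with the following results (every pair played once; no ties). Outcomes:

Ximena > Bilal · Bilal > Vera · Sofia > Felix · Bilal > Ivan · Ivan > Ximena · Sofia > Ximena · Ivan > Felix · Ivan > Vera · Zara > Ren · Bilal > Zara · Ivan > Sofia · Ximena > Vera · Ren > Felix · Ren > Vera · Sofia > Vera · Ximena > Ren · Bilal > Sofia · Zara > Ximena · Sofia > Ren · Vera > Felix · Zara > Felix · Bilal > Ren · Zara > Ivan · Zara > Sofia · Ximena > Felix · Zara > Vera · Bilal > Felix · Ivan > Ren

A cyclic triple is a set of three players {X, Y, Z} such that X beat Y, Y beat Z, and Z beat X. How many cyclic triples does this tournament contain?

3

Win totals: Vera 1, Zara 6, Felix 0, Sofia 4, Ivan 5, Bilal 6, Ximena 4, Ren 2.
A player with w wins dominates both others in C(w,2) triples; summing gives 0 + 15 + 0 + 6 + 10 + 15 + 6 + 1 = 53 transitive triples.
Total triples C(8,3) = 56, so cyclic triples = 56 − 53 = 3.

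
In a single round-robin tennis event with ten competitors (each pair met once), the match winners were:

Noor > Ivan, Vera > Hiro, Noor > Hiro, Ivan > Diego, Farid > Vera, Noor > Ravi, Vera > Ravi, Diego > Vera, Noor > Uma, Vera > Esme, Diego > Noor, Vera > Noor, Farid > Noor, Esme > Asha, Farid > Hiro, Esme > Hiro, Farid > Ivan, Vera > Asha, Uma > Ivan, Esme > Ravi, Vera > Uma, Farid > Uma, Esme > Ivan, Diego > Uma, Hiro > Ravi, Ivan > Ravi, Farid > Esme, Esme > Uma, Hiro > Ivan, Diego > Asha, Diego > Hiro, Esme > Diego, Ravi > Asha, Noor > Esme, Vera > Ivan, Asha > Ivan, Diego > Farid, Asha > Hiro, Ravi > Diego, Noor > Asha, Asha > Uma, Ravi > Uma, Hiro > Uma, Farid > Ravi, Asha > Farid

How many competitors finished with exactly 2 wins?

Win totals: Asha 4, Esme 6, Diego 6, Farid 7, Noor 6, Ravi 3, Uma 1, Vera 7, Ivan 2, Hiro 3.
Exactly 2: Ivan — 1 competitor.

1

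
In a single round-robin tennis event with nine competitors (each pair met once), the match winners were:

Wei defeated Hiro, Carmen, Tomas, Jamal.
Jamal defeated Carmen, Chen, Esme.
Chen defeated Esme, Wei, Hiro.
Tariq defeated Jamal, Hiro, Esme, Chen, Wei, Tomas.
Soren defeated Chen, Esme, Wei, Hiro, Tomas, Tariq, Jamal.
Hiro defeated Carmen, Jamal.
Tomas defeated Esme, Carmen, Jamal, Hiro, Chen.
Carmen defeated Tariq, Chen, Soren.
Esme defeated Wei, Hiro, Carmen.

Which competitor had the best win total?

Win totals: Jamal 3, Soren 7, Carmen 3, Wei 4, Hiro 2, Esme 3, Tariq 6, Chen 3, Tomas 5.
Soren leads with 7 wins (next highest: 6).

Soren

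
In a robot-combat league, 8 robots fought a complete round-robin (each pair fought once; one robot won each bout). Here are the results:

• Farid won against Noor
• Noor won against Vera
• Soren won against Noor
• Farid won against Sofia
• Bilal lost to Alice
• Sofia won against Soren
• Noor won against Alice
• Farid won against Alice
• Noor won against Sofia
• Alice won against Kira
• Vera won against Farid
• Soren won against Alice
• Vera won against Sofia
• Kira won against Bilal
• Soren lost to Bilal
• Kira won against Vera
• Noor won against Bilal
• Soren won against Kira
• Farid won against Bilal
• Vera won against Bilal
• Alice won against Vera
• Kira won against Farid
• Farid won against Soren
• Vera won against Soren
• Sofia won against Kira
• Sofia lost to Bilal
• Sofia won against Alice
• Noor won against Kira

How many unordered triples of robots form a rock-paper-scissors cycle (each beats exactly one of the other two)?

Win totals: Noor 5, Farid 5, Soren 3, Alice 3, Vera 4, Sofia 3, Bilal 2, Kira 3.
A robot with w wins dominates both others in C(w,2) triples; summing gives 10 + 10 + 3 + 3 + 6 + 3 + 1 + 3 = 39 transitive triples.
Total triples C(8,3) = 56, so cyclic triples = 56 − 39 = 17.

17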